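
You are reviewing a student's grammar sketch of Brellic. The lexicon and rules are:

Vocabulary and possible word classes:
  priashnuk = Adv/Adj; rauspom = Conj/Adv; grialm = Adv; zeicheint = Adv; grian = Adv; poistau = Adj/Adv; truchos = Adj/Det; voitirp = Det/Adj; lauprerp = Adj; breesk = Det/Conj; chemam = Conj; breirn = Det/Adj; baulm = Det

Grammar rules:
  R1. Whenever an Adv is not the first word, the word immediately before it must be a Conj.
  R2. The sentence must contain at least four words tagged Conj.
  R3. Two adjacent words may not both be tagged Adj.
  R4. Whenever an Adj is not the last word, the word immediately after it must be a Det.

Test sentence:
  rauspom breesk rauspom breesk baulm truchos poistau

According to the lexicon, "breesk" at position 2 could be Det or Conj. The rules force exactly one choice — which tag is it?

Candidates per position — 1:rauspom {Conj,Adv}; 2:breesk {Det,Conj}; 3:rauspom {Conj,Adv}; 4:breesk {Det,Conj}; 5:baulm {Det}; 6:truchos {Adj,Det}; 7:poistau {Adj,Adv}.
Position 1: tagging it Adv would leave rule 2 unsatisfiable, so it must be Conj.
Position 2: tagging it Det would leave rule 2 unsatisfiable, so it must be Conj.
Position 3: tagging it Adv would leave rule 2 unsatisfiable, so it must be Conj.
Position 4: tagging it Det would leave rule 2 unsatisfiable, so it must be Conj.
Position 6: tagging it Adj would leave rule 4 unsatisfiable, so it must be Det.
Position 7: tagging it Adv would leave rule 1 unsatisfiable, so it must be Adj.
The only consistent sequence is: Conj Conj Conj Conj Det Det Adj.
Checking: rule 1 satisfied; rule 2 satisfied; rule 3 satisfied; rule 4 satisfied.

Conj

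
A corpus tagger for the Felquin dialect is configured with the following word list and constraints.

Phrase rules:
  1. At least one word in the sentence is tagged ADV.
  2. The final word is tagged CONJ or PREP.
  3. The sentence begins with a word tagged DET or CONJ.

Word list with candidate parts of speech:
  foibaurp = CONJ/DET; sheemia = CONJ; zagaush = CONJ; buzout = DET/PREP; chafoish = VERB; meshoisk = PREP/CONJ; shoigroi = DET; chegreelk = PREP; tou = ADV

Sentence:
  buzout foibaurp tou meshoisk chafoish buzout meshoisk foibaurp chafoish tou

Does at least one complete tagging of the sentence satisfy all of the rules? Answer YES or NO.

NO

Candidates per position — 1:buzout {DET,PREP}; 2:foibaurp {CONJ,DET}; 3:tou {ADV}; 4:meshoisk {PREP,CONJ}; 5:chafoish {VERB}; 6:buzout {DET,PREP}; 7:meshoisk {PREP,CONJ}; 8:foibaurp {CONJ,DET}; 9:chafoish {VERB}; 10:tou {ADV}.
Rule 2 cannot be satisfied by any choice of tags from the lexicon.
So there is no consistent tagging.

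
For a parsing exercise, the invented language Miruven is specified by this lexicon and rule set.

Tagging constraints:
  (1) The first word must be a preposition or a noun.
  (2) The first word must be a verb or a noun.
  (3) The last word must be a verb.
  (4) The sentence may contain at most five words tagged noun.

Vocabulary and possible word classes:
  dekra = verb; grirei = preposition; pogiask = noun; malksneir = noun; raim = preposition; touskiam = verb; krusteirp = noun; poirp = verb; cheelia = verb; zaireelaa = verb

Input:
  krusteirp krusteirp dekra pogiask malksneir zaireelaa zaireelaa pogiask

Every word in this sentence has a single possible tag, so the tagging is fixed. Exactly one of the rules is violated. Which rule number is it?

Fixed tagging: noun noun verb noun noun verb verb noun.
Checking each rule: R1 pass, R2 pass, R3 fail, R4 pass.
Only rule 3 fails.

3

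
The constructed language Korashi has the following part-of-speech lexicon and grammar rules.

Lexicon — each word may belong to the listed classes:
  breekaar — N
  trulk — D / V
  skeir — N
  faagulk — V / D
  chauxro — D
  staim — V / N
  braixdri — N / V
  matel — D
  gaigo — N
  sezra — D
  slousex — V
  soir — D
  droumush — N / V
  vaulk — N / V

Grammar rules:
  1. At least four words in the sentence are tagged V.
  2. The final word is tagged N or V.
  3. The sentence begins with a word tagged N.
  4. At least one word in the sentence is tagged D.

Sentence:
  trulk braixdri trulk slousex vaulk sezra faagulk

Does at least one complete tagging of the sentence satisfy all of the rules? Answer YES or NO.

Candidates per position — 1:trulk {D,V}; 2:braixdri {N,V}; 3:trulk {D,V}; 4:slousex {V}; 5:vaulk {N,V}; 6:sezra {D}; 7:faagulk {V,D}.
Rule 3 cannot be satisfied by any choice of tags from the lexicon.
So there is no consistent tagging.

NO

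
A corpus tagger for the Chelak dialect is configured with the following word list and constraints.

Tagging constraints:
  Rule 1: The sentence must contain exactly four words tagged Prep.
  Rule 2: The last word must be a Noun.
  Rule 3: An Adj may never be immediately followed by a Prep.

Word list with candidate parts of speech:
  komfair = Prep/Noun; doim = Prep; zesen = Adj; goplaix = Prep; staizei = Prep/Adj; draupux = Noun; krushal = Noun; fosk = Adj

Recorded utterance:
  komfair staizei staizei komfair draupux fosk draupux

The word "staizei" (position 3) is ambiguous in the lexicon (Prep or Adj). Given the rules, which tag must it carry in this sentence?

Prep

Candidates per position — 1:komfair {Prep,Noun}; 2:staizei {Prep,Adj}; 3:staizei {Prep,Adj}; 4:komfair {Prep,Noun}; 5:draupux {Noun}; 6:fosk {Adj}; 7:draupux {Noun}.
If word 1 were Noun, no tagging could satisfy rule 1; so word 1 is Prep.
If word 2 were Adj, no tagging could satisfy rule 1; so word 2 is Prep.
If word 3 were Adj, no tagging could satisfy rule 1; so word 3 is Prep.
If word 4 were Noun, no tagging could satisfy rule 1; so word 4 is Prep.
The unique satisfying tagging is: Prep Prep Prep Prep Noun Adj Noun.
Checking: rule 1 satisfied; rule 2 satisfied; rule 3 satisfied.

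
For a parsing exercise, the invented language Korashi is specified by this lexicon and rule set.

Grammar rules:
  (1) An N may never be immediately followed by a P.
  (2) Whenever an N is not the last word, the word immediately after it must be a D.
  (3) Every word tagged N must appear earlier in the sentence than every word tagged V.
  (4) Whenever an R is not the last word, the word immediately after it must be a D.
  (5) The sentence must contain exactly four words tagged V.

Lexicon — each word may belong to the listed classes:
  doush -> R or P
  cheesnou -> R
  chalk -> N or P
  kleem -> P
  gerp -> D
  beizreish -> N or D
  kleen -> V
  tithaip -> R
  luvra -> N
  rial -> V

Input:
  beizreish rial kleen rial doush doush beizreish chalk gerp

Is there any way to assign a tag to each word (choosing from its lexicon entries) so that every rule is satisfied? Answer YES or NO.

NO

Candidates per position — 1:beizreish {N,D}; 2:rial {V}; 3:kleen {V}; 4:rial {V}; 5:doush {R,P}; 6:doush {R,P}; 7:beizreish {N,D}; 8:chalk {N,P}; 9:gerp {D}.
Rule 5 cannot be satisfied by any choice of tags from the lexicon.
So there is no consistent tagging.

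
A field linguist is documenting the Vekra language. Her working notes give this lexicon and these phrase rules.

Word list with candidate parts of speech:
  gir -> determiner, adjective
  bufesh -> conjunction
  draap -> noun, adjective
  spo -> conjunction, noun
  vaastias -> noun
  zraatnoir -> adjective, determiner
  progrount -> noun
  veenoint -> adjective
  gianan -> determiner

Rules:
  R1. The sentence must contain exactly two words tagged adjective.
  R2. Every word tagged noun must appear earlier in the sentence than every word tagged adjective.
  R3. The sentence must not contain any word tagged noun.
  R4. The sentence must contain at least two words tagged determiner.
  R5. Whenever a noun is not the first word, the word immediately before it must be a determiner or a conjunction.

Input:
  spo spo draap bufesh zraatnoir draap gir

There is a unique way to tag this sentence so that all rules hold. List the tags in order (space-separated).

Candidates per position — 1:spo {conjunction,noun}; 2:spo {conjunction,noun}; 3:draap {noun,adjective}; 4:bufesh {conjunction}; 5:zraatnoir {adjective,determiner}; 6:draap {noun,adjective}; 7:gir {determiner,adjective}.
Word 1 cannot be noun — rule 3 would then fail for every completion. It is conjunction.
Word 2 cannot be noun — rule 3 would then fail for every completion. It is conjunction.
Word 3 cannot be noun — rule 3 would then fail for every completion. It is adjective.
Word 5 cannot be adjective — rule 4 would then fail for every completion. It is determiner.
Word 6 cannot be noun — rule 2 would then fail for every completion. It is adjective.
Word 7 cannot be adjective — rule 1 would then fail for every completion. It is determiner.
So the tagging must be: conjunction conjunction adjective conjunction determiner adjective determiner.
Rule-by-rule: rule 1 ok; rule 2 ok; rule 3 ok; rule 4 ok; rule 5 ok.

conjunction conjunction adjective conjunction determiner adjective determiner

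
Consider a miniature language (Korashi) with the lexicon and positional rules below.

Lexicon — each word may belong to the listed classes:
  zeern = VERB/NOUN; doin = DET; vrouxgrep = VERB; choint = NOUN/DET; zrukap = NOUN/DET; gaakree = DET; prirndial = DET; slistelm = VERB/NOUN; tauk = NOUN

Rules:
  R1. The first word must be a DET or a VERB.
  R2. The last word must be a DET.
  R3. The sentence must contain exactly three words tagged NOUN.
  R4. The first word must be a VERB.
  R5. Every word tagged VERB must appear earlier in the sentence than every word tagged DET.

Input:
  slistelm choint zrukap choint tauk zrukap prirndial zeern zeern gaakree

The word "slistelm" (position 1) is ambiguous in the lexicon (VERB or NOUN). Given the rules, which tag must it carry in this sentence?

VERB

Candidates per position — 1:slistelm {VERB,NOUN}; 2:choint {NOUN,DET}; 3:zrukap {NOUN,DET}; 4:choint {NOUN,DET}; 5:tauk {NOUN}; 6:zrukap {NOUN,DET}; 7:prirndial {DET}; 8:zeern {VERB,NOUN}; 9:zeern {VERB,NOUN}; 10:gaakree {DET}.
At position 1, choosing NOUN makes rule 1 impossible to satisfy; hence VERB.
At position 8, choosing VERB makes rule 5 impossible to satisfy; hence NOUN.
At position 9, choosing VERB makes rule 5 impossible to satisfy; hence NOUN.
At position 2, choosing NOUN makes rule 3 impossible to satisfy; hence DET.
At position 3, choosing NOUN makes rule 3 impossible to satisfy; hence DET.
At position 4, choosing NOUN makes rule 3 impossible to satisfy; hence DET.
At position 6, choosing NOUN makes rule 3 impossible to satisfy; hence DET.
So the tagging must be: VERB DET DET DET NOUN DET DET NOUN NOUN DET.
Rule-by-rule: rule 1 holds; rule 2 holds; rule 3 holds; rule 4 holds; rule 5 holds.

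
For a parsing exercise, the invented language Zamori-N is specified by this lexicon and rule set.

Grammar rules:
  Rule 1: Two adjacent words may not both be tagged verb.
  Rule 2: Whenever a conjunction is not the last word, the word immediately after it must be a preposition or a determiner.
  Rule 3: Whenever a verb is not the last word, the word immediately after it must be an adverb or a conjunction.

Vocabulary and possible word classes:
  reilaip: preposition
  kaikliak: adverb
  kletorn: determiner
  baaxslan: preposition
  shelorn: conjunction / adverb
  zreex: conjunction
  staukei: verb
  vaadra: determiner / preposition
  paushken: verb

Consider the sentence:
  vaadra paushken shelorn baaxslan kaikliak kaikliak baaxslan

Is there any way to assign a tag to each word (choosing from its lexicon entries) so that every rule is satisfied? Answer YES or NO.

Candidates per position — 1:vaadra {determiner,preposition}; 2:paushken {verb}; 3:shelorn {conjunction,adverb}; 4:baaxslan {preposition}; 5:kaikliak {adverb}; 6:kaikliak {adverb}; 7:baaxslan {preposition}.
One satisfying assignment: determiner verb conjunction preposition adverb adverb preposition.
Rule-by-rule: rule 1 ok; rule 2 ok; rule 3 ok.

YES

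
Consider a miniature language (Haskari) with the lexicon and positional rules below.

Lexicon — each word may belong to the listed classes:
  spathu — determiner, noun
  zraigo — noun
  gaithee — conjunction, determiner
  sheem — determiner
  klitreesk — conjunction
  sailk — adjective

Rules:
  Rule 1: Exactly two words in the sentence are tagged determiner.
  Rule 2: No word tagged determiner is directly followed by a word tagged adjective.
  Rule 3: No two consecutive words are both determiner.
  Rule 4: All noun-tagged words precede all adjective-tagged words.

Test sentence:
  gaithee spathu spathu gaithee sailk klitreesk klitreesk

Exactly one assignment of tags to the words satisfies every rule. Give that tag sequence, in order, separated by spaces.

Candidates per position — 1:gaithee {conjunction,determiner}; 2:spathu {determiner,noun}; 3:spathu {determiner,noun}; 4:gaithee {conjunction,determiner}; 5:sailk {adjective}; 6:klitreesk {conjunction}; 7:klitreesk {conjunction}.
Position 4: tagging it determiner would leave rule 2 unsatisfiable, so it must be conjunction.
The remaining ambiguous positions (1, 2, 3) are resolved jointly — only one combination satisfies every rule.
So the tagging must be: determiner noun determiner conjunction adjective conjunction conjunction.
Checking: rule 1 satisfied; rule 2 satisfied; rule 3 satisfied; rule 4 satisfied.

determiner noun determiner conjunction adjective conjunction conjunction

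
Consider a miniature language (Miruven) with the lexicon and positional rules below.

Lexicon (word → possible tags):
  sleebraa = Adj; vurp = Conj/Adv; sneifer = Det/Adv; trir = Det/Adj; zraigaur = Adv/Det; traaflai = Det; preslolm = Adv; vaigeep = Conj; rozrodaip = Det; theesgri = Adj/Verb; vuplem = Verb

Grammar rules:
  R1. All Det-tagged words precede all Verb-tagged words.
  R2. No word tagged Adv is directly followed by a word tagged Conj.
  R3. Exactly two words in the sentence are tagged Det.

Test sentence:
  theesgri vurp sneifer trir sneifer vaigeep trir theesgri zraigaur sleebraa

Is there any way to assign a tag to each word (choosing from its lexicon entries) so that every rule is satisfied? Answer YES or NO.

Candidates per position — 1:theesgri {Adj,Verb}; 2:vurp {Conj,Adv}; 3:sneifer {Det,Adv}; 4:trir {Det,Adj}; 5:sneifer {Det,Adv}; 6:vaigeep {Conj}; 7:trir {Det,Adj}; 8:theesgri {Adj,Verb}; 9:zraigaur {Adv,Det}; 10:sleebraa {Adj}.
One satisfying assignment: Adj Conj Adv Det Det Conj Adj Adj Adv Adj.
Verifying each rule — rule 1 satisfied; rule 2 satisfied; rule 3 satisfied.

YES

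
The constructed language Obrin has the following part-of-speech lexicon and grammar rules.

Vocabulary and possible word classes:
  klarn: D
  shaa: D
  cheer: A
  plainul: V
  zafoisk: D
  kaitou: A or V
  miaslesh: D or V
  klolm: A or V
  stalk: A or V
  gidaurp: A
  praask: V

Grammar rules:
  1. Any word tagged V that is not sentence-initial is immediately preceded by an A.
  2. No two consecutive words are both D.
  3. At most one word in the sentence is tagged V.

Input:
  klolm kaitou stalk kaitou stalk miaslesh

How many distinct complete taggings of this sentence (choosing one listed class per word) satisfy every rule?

Candidates per position — 1:klolm {A,V}; 2:kaitou {A,V}; 3:stalk {A,V}; 4:kaitou {A,V}; 5:stalk {A,V}; 6:miaslesh {D,V}.
There are 64 candidate sequences in total.
Checking each against the rules leaves 7 sequences.
Count = 7.

7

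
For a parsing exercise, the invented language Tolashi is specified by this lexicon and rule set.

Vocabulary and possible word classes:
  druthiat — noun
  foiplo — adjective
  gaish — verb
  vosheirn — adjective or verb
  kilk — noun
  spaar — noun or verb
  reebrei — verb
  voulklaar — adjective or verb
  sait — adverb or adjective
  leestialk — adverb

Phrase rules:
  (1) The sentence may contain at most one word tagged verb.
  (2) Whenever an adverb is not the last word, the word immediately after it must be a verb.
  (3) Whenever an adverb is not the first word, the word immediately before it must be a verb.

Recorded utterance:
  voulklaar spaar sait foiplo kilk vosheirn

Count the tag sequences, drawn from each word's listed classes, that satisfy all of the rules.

4

Candidates per position — 1:voulklaar {adjective,verb}; 2:spaar {noun,verb}; 3:sait {adverb,adjective}; 4:foiplo {adjective}; 5:kilk {noun}; 6:vosheirn {adjective,verb}.
There are 16 candidate sequences in total.
The sequences that satisfy every rule: adjective noun adjective adjective noun adjective; adjective noun adjective adjective noun verb; adjective verb adjective adjective noun adjective; verb noun adjective adjective noun adjective.
Count = 4.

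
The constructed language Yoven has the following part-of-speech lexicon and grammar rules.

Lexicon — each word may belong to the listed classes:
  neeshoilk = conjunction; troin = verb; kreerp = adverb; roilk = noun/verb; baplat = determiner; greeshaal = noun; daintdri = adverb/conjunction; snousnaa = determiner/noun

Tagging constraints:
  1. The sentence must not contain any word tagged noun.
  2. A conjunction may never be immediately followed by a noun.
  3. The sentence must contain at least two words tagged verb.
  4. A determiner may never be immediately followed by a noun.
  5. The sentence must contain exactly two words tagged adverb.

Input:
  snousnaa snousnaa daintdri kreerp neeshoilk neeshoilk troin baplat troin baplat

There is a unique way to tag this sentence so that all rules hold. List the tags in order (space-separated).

Candidates per position — 1:snousnaa {determiner,noun}; 2:snousnaa {determiner,noun}; 3:daintdri {adverb,conjunction}; 4:kreerp {adverb}; 5:neeshoilk {conjunction}; 6:neeshoilk {conjunction}; 7:troin {verb}; 8:baplat {determiner}; 9:troin {verb}; 10:baplat {determiner}.
At position 1, choosing noun makes rule 1 impossible to satisfy; hence determiner.
At position 2, choosing noun makes rule 1 impossible to satisfy; hence determiner.
At position 3, choosing conjunction makes rule 5 impossible to satisfy; hence adverb.
The unique satisfying tagging is: determiner determiner adverb adverb conjunction conjunction verb determiner verb determiner.
Check: rule 1 holds; rule 2 holds; rule 3 holds; rule 4 holds; rule 5 holds.

determiner determiner adverb adverb conjunction conjunction verb determiner verb determiner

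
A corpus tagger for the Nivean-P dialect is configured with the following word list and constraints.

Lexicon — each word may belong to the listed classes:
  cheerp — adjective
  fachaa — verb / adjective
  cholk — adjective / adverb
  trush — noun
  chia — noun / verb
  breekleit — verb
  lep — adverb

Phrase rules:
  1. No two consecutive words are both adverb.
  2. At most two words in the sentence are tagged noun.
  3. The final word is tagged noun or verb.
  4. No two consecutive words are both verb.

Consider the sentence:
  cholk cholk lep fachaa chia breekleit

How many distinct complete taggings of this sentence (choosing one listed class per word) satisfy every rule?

Candidates per position — 1:cholk {adjective,adverb}; 2:cholk {adjective,adverb}; 3:lep {adverb}; 4:fachaa {verb,adjective}; 5:chia {noun,verb}; 6:breekleit {verb}.
There are 16 candidate sequences in total.
The sequences that satisfy every rule: adjective adjective adverb verb noun verb; adjective adjective adverb adjective noun verb; adverb adjective adverb verb noun verb; adverb adjective adverb adjective noun verb.
Count = 4.

4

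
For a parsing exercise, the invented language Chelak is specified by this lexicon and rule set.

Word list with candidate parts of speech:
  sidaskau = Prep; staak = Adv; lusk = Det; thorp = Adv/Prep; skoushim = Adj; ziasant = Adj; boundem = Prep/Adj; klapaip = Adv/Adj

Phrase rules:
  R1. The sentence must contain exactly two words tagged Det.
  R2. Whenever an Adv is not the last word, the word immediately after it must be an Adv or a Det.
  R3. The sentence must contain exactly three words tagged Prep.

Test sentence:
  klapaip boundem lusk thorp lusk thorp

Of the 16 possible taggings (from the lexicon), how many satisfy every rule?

Candidates per position — 1:klapaip {Adv,Adj}; 2:boundem {Prep,Adj}; 3:lusk {Det}; 4:thorp {Adv,Prep}; 5:lusk {Det}; 6:thorp {Adv,Prep}.
There are 16 candidate sequences in total.
The sequences that satisfy every rule: Adj Prep Det Prep Det Prep.
Count = 1.

1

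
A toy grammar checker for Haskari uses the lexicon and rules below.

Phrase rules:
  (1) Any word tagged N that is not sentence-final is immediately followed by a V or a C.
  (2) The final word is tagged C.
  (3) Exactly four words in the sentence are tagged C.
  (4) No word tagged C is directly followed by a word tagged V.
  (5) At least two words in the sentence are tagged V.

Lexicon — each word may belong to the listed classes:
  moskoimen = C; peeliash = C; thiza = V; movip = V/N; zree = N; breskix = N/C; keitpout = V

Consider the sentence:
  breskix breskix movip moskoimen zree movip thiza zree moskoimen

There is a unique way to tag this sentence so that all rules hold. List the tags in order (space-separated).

C C N C N V V N C

Candidates per position — 1:breskix {N,C}; 2:breskix {N,C}; 3:movip {V,N}; 4:moskoimen {C}; 5:zree {N}; 6:movip {V,N}; 7:thiza {V}; 8:zree {N}; 9:moskoimen {C}.
Position 1: N is ruled out by rule 3; that leaves C.
Position 2: N is ruled out by rule 3; that leaves C.
Position 3: V is ruled out by rule 4; that leaves N.
Position 6: N is ruled out by rule 1; that leaves V.
The only consistent sequence is: C C N C N V V N C.
Rule-by-rule: rule 1 ok; rule 2 ok; rule 3 ok; rule 4 ok; rule 5 ok.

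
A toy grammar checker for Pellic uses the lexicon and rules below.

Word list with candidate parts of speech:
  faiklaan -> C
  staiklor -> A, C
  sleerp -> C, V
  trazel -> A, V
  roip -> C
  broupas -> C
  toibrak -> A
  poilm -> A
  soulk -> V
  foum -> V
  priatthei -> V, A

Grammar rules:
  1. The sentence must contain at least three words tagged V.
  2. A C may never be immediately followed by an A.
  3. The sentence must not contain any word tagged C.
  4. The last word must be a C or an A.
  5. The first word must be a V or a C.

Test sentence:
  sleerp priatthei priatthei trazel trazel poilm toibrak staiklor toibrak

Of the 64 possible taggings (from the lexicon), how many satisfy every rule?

11

Candidates per position — 1:sleerp {C,V}; 2:priatthei {V,A}; 3:priatthei {V,A}; 4:trazel {A,V}; 5:trazel {A,V}; 6:poilm {A}; 7:toibrak {A}; 8:staiklor {A,C}; 9:toibrak {A}.
There are 64 candidate sequences in total.
Checking each against the rules leaves 11 sequences.
Count = 11.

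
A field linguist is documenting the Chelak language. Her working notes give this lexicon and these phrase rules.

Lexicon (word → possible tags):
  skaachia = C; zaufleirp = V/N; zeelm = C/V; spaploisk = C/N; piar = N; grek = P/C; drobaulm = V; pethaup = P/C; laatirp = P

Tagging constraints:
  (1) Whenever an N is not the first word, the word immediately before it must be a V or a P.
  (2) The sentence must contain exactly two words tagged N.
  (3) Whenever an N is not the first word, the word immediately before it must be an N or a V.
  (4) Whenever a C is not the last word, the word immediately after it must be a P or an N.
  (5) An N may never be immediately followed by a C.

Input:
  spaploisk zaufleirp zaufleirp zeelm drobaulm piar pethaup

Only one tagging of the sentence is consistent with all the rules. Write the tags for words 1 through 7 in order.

N V V V V N P

Candidates per position — 1:spaploisk {C,N}; 2:zaufleirp {V,N}; 3:zaufleirp {V,N}; 4:zeelm {C,V}; 5:drobaulm {V}; 6:piar {N}; 7:pethaup {P,C}.
At position 2, choosing N makes rule 1 impossible to satisfy; hence V.
At position 4, choosing C makes rule 4 impossible to satisfy; hence V.
At position 7, choosing C makes rule 5 impossible to satisfy; hence P.
At position 1, choosing C makes rule 4 impossible to satisfy; hence N.
At position 3, choosing N makes rule 2 impossible to satisfy; hence V.
That leaves exactly one tagging: N V V V V N P.
Check: rule 1 ✓; rule 2 ✓; rule 3 ✓; rule 4 ✓; rule 5 ✓.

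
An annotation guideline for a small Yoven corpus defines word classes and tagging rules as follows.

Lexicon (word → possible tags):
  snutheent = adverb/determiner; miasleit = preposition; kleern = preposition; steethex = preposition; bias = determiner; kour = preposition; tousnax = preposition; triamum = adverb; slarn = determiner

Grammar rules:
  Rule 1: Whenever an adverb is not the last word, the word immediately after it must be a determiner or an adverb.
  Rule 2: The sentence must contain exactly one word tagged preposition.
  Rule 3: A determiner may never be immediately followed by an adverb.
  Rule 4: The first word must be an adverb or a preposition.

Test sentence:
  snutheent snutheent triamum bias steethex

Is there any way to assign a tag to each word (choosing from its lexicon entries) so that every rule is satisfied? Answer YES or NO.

YES

Candidates per position — 1:snutheent {adverb,determiner}; 2:snutheent {adverb,determiner}; 3:triamum {adverb}; 4:bias {determiner}; 5:steethex {preposition}.
One satisfying assignment: adverb adverb adverb determiner preposition.
Check: rule 1 satisfied; rule 2 satisfied; rule 3 satisfied; rule 4 satisfied.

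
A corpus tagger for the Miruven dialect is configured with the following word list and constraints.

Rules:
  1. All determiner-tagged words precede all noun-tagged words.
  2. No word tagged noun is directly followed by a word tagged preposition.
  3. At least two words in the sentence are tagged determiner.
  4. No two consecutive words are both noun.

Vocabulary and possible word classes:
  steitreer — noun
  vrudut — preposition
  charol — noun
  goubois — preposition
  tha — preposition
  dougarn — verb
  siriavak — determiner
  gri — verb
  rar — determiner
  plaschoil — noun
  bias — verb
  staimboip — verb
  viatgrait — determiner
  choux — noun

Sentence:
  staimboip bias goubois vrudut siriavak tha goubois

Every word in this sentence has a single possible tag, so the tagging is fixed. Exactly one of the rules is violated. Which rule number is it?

3

Fixed tagging: verb verb preposition preposition determiner preposition preposition.
Checking each rule: R1 pass, R2 pass, R3 fail, R4 pass.
Only rule 3 fails.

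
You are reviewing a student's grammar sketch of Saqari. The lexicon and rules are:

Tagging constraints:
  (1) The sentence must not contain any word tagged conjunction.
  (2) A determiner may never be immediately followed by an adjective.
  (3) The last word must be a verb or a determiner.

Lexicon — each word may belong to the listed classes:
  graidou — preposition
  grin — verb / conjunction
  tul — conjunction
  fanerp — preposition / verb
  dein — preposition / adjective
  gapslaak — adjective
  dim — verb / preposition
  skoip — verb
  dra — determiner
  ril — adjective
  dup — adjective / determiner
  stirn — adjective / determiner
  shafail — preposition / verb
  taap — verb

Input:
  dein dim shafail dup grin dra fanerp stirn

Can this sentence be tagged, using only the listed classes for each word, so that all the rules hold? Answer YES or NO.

YES

Candidates per position — 1:dein {preposition,adjective}; 2:dim {verb,preposition}; 3:shafail {preposition,verb}; 4:dup {adjective,determiner}; 5:grin {verb,conjunction}; 6:dra {determiner}; 7:fanerp {preposition,verb}; 8:stirn {adjective,determiner}.
One satisfying assignment: adjective verb preposition adjective verb determiner preposition determiner.
Check: rule 1 ✓; rule 2 ✓; rule 3 ✓.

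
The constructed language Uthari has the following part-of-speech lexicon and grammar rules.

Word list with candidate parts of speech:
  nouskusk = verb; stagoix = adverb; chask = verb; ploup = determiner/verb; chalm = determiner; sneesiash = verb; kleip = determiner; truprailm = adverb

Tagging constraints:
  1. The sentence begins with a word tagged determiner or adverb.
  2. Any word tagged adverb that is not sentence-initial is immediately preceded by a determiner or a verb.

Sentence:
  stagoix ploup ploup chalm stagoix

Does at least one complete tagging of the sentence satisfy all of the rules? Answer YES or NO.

YES

Candidates per position — 1:stagoix {adverb}; 2:ploup {determiner,verb}; 3:ploup {determiner,verb}; 4:chalm {determiner}; 5:stagoix {adverb}.
One satisfying assignment: adverb determiner verb determiner adverb.
Rule-by-rule: rule 1 ok; rule 2 ok.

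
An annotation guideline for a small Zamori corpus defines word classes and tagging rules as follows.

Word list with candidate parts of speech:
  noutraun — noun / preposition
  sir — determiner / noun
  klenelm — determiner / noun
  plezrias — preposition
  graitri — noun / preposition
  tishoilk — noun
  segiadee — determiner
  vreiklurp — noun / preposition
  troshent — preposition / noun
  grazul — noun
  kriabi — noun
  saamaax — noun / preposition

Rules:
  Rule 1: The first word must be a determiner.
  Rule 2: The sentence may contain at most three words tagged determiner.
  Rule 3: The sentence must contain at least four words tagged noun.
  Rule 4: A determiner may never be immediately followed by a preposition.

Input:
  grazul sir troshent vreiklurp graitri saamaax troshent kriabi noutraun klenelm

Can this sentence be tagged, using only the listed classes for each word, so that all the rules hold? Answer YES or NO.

Candidates per position — 1:grazul {noun}; 2:sir {determiner,noun}; 3:troshent {preposition,noun}; 4:vreiklurp {noun,preposition}; 5:graitri {noun,preposition}; 6:saamaax {noun,preposition}; 7:troshent {preposition,noun}; 8:kriabi {noun}; 9:noutraun {noun,preposition}; 10:klenelm {determiner,noun}.
Rule 1 cannot be satisfied by any choice of tags from the lexicon.
So there is no consistent tagging.

NO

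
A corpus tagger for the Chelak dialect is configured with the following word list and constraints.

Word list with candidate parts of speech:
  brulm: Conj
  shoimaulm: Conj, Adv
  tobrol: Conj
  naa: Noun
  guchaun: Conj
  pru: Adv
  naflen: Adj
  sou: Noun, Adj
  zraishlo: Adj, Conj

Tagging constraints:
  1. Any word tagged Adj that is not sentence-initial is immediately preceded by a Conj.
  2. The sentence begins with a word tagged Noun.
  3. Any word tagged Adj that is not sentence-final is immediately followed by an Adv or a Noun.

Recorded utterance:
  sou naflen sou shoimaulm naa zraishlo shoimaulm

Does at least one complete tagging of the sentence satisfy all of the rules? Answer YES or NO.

Candidates per position — 1:sou {Noun,Adj}; 2:naflen {Adj}; 3:sou {Noun,Adj}; 4:shoimaulm {Conj,Adv}; 5:naa {Noun}; 6:zraishlo {Adj,Conj}; 7:shoimaulm {Conj,Adv}.
Rule 1 cannot be satisfied by any choice of tags from the lexicon.
So there is no consistent tagging.

NO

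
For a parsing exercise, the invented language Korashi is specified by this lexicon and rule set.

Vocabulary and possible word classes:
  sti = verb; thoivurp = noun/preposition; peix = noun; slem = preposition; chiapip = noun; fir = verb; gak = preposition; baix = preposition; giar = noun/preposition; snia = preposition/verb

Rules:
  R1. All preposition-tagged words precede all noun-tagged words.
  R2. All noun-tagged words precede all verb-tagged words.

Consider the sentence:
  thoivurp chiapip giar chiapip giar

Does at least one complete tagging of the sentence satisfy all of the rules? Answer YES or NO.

YES

Candidates per position — 1:thoivurp {noun,preposition}; 2:chiapip {noun}; 3:giar {noun,preposition}; 4:chiapip {noun}; 5:giar {noun,preposition}.
One satisfying assignment: preposition noun noun noun noun.
Checking: rule 1 ok; rule 2 ok.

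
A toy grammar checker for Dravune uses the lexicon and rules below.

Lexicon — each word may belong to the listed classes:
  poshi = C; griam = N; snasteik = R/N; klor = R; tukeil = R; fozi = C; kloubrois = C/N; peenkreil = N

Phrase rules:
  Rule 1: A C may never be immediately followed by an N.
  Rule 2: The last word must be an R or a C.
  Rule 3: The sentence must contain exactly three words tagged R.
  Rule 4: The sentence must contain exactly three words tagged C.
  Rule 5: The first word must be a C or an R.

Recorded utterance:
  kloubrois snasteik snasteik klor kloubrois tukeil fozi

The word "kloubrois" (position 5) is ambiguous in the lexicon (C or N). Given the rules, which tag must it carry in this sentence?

C

Candidates per position — 1:kloubrois {C,N}; 2:snasteik {R,N}; 3:snasteik {R,N}; 4:klor {R}; 5:kloubrois {C,N}; 6:tukeil {R}; 7:fozi {C}.
Word 1 cannot be N — rule 4 would then fail for every completion. It is C.
Word 2 cannot be N — rule 1 would then fail for every completion. It is R.
Word 3 cannot be R — rule 3 would then fail for every completion. It is N.
Word 5 cannot be N — rule 4 would then fail for every completion. It is C.
That leaves exactly one tagging: C R N R C R C.
Check: rule 1 satisfied; rule 2 satisfied; rule 3 satisfied; rule 4 satisfied; rule 5 satisfied.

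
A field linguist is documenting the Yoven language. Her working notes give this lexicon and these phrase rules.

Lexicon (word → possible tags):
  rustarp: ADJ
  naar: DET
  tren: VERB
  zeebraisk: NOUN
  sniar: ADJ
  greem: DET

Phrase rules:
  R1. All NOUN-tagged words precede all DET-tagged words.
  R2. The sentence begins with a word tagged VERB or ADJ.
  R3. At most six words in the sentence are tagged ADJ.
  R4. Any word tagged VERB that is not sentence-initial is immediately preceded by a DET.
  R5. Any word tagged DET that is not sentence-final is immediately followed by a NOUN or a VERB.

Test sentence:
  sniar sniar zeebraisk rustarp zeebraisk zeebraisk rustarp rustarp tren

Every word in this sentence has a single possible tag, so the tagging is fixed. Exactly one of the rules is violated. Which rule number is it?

Fixed tagging: ADJ ADJ NOUN ADJ NOUN NOUN ADJ ADJ VERB.
Applying the rules: R1 ok, R2 ok, R3 ok, R4 fails, R5 ok.
Only rule 4 fails.

4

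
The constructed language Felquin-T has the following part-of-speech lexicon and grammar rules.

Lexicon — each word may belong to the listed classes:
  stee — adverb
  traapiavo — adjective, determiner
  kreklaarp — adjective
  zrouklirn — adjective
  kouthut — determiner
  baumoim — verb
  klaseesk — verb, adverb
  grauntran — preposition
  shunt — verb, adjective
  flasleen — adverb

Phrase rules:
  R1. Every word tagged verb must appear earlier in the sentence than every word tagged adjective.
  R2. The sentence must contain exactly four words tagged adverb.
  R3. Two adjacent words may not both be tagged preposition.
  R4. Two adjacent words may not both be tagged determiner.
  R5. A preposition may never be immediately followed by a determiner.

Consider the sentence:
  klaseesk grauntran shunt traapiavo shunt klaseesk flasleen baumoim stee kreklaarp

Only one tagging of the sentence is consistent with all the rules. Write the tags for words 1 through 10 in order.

Candidates per position — 1:klaseesk {verb,adverb}; 2:grauntran {preposition}; 3:shunt {verb,adjective}; 4:traapiavo {adjective,determiner}; 5:shunt {verb,adjective}; 6:klaseesk {verb,adverb}; 7:flasleen {adverb}; 8:baumoim {verb}; 9:stee {adverb}; 10:kreklaarp {adjective}.
Word 1 cannot be verb — rule 2 would then fail for every completion. It is adverb.
Word 3 cannot be adjective — rule 1 would then fail for every completion. It is verb.
Word 4 cannot be adjective — rule 1 would then fail for every completion. It is determiner.
Word 5 cannot be adjective — rule 1 would then fail for every completion. It is verb.
Word 6 cannot be verb — rule 2 would then fail for every completion. It is adverb.
That leaves exactly one tagging: adverb preposition verb determiner verb adverb adverb verb adverb adjective.
Check: rule 1 satisfied; rule 2 satisfied; rule 3 satisfied; rule 4 satisfied; rule 5 satisfied.

adverb preposition verb determiner verb adverb adverb verb adverb adjective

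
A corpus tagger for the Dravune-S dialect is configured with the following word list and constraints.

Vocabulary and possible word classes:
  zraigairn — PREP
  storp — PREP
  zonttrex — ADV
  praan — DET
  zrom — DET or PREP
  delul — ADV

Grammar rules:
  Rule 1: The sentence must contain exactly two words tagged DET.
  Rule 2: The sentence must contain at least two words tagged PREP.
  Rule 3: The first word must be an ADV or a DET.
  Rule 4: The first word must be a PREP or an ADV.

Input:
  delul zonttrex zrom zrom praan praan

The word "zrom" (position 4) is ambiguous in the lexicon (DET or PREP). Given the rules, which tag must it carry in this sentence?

Candidates per position — 1:delul {ADV}; 2:zonttrex {ADV}; 3:zrom {DET,PREP}; 4:zrom {DET,PREP}; 5:praan {DET}; 6:praan {DET}.
If word 3 were DET, no tagging could satisfy rule 1; so word 3 is PREP.
If word 4 were DET, no tagging could satisfy rule 1; so word 4 is PREP.
So the tagging must be: ADV ADV PREP PREP DET DET.
Rule-by-rule: rule 1 holds; rule 2 holds; rule 3 holds; rule 4 holds.

PREP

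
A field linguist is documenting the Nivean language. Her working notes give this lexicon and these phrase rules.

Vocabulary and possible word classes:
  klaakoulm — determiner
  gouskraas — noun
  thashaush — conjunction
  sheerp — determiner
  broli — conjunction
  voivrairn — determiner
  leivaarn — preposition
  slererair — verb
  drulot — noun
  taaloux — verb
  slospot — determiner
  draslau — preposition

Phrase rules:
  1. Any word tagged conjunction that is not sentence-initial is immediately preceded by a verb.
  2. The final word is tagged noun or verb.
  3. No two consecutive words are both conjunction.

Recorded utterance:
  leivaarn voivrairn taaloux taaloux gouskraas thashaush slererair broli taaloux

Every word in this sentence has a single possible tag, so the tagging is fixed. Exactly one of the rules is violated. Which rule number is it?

Fixed tagging: preposition determiner verb verb noun conjunction verb conjunction verb.
Applying the rules: R1 fails, R2 ok, R3 ok.
Only rule 1 fails.

1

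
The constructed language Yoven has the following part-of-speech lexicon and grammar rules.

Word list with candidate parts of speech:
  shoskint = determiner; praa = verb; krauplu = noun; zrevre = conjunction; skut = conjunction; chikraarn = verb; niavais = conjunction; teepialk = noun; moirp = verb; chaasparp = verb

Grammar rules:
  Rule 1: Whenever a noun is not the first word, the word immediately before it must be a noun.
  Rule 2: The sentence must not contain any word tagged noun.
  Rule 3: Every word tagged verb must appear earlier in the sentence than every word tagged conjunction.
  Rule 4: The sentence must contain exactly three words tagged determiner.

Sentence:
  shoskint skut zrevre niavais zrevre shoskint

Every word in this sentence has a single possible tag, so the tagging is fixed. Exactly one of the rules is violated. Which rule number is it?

4

Fixed tagging: determiner conjunction conjunction conjunction conjunction determiner.
Applying the rules: R1 pass, R2 pass, R3 pass, R4 fail.
Only rule 4 fails.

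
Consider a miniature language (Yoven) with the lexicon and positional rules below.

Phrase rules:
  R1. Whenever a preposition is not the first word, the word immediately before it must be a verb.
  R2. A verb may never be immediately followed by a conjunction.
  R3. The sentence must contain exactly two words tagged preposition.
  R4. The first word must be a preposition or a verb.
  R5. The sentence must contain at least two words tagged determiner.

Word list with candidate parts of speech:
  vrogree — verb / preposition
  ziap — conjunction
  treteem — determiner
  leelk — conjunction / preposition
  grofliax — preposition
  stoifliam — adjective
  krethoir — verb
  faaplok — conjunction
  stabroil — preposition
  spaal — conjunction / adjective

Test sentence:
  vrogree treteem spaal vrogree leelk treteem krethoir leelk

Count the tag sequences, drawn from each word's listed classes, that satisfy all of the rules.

Candidates per position — 1:vrogree {verb,preposition}; 2:treteem {determiner}; 3:spaal {conjunction,adjective}; 4:vrogree {verb,preposition}; 5:leelk {conjunction,preposition}; 6:treteem {determiner}; 7:krethoir {verb}; 8:leelk {conjunction,preposition}.
There are 32 candidate sequences in total.
The sequences that satisfy every rule: verb determiner conjunction verb preposition determiner verb preposition; verb determiner adjective verb preposition determiner verb preposition.
Count = 2.

2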